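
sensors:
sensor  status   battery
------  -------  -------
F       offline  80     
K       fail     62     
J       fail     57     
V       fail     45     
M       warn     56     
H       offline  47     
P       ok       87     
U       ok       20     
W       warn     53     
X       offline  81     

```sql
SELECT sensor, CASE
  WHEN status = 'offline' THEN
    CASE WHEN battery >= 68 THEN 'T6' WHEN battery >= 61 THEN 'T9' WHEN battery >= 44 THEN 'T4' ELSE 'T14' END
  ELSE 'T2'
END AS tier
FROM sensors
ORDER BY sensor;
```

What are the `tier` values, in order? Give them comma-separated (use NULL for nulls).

sensor=F: status='offline' → inner[battery >= 68] → T6
sensor=H: status='offline' → inner[battery >= 44] → T4
sensor=J: status='fail' → outer ELSE → T2
sensor=K: status='fail' → outer ELSE → T2
sensor=M: status='warn' → outer ELSE → T2
sensor=P: status='ok' → outer ELSE → T2
sensor=U: status='ok' → outer ELSE → T2
sensor=V: status='fail' → outer ELSE → T2
sensor=W: status='warn' → outer ELSE → T2
sensor=X: status='offline' → inner[battery >= 68] → T6

T6, T4, T2, T2, T2, T2, T2, T2, T2, T6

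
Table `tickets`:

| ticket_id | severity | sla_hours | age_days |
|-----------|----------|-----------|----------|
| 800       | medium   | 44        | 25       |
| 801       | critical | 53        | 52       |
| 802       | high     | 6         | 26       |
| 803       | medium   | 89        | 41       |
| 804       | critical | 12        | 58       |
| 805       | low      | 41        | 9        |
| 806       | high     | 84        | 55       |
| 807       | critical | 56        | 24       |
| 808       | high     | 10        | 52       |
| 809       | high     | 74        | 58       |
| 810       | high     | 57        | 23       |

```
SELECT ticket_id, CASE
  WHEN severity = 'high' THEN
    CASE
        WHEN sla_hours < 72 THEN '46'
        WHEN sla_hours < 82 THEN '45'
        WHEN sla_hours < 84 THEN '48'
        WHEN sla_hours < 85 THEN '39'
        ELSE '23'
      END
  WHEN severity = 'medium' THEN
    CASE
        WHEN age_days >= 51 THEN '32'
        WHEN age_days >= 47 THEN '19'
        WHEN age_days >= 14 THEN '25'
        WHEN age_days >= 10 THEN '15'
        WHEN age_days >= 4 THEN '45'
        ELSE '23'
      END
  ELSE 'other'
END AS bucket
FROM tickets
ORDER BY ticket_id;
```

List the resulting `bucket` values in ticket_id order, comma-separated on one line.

ticket_id=800: severity='medium' → inner[age_days >= 14] → 25
ticket_id=801: severity='critical' → outer ELSE → other
ticket_id=802: severity='high' → inner[sla_hours < 72] → 46
ticket_id=803: severity='medium' → inner[age_days >= 14] → 25
ticket_id=804: severity='critical' → outer ELSE → other
ticket_id=805: severity='low' → outer ELSE → other
ticket_id=806: severity='high' → inner[sla_hours < 85] → 39
ticket_id=807: severity='critical' → outer ELSE → other
ticket_id=808: severity='high' → inner[sla_hours < 72] → 46
ticket_id=809: severity='high' → inner[sla_hours < 82] → 45
ticket_id=810: severity='high' → inner[sla_hours < 72] → 46

25, other, 46, 25, other, other, 39, other, 46, 45, 46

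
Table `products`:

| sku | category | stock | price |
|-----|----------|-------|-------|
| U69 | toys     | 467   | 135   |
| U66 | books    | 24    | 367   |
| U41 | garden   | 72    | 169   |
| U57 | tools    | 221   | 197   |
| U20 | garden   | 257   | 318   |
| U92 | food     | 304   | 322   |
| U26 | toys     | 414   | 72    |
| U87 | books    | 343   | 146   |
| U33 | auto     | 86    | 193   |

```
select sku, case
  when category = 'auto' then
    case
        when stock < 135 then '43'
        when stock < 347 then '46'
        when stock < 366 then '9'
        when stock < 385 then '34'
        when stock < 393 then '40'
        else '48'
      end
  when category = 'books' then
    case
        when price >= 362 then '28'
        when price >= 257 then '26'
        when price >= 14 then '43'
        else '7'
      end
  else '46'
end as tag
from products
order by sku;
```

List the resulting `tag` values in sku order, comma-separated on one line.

sku=U20: category='garden' → outer ELSE → 46
sku=U26: category='toys' → outer ELSE → 46
sku=U33: category='auto' → inner[stock < 135] → 43
sku=U41: category='garden' → outer ELSE → 46
sku=U57: category='tools' → outer ELSE → 46
sku=U66: category='books' → inner[price >= 362] → 28
sku=U69: category='toys' → outer ELSE → 46
sku=U87: category='books' → inner[price >= 14] → 43
sku=U92: category='food' → outer ELSE → 46

46, 46, 43, 46, 46, 28, 46, 43, 46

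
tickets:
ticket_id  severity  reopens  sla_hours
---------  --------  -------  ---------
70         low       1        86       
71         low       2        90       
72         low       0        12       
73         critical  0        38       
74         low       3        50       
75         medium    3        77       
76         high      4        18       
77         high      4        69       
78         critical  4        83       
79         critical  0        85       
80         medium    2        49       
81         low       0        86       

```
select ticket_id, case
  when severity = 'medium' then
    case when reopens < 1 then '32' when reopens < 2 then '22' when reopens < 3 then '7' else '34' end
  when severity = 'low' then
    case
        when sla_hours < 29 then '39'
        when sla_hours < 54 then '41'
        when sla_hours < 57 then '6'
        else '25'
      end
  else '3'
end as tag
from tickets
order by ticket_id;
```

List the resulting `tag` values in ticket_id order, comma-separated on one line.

ticket_id=70: severity='low' → inner[ELSE] → 25
ticket_id=71: severity='low' → inner[ELSE] → 25
ticket_id=72: severity='low' → inner[sla_hours < 29] → 39
ticket_id=73: severity='critical' → outer ELSE → 3
ticket_id=74: severity='low' → inner[sla_hours < 54] → 41
ticket_id=75: severity='medium' → inner[ELSE] → 34
ticket_id=76: severity='high' → outer ELSE → 3
ticket_id=77: severity='high' → outer ELSE → 3
ticket_id=78: severity='critical' → outer ELSE → 3
ticket_id=79: severity='critical' → outer ELSE → 3
ticket_id=80: severity='medium' → inner[reopens < 3] → 7
ticket_id=81: severity='low' → inner[ELSE] → 25

25, 25, 39, 3, 41, 34, 3, 3, 3, 3, 7, 25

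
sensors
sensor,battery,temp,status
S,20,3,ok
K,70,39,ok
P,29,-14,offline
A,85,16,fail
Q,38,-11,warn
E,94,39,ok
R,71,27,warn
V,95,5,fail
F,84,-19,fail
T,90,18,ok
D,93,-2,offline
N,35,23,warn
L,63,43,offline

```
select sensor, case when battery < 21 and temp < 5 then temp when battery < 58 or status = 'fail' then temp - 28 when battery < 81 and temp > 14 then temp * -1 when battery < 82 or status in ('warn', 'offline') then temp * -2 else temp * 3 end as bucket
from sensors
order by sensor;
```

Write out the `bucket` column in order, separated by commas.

sensor=A: battery < 58 or status = 'fail' → -12
sensor=D: battery < 82 or status in ('warn', 'offline') → 4
sensor=E: ELSE → 117
sensor=F: battery < 58 or status = 'fail' → -47
sensor=K: battery < 81 and temp > 14 → -39
sensor=L: battery < 81 and temp > 14 → -43
sensor=N: battery < 58 or status = 'fail' → -5
sensor=P: battery < 58 or status = 'fail' → -42
sensor=Q: battery < 58 or status = 'fail' → -39
sensor=R: battery < 81 and temp > 14 → -27
sensor=S: battery < 21 and temp < 5 → 3
sensor=T: ELSE → 54
sensor=V: battery < 58 or status = 'fail' → -23

-12, 4, 117, -47, -39, -43, -5, -42, -39, -27, 3, 54, -23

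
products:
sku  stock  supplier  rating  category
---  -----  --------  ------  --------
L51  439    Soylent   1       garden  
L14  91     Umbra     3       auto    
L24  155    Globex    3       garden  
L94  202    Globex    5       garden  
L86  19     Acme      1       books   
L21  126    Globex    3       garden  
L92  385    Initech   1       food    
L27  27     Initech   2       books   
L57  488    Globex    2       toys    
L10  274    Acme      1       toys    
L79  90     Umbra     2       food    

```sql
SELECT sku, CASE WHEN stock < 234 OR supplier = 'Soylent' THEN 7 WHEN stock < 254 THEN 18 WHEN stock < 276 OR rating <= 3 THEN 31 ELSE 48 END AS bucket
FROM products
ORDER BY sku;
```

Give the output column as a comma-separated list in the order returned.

sku=L10: stock < 276 OR rating <= 3 → 31
sku=L14: stock < 234 OR supplier = 'Soylent' → 7
sku=L21: stock < 234 OR supplier = 'Soylent' → 7
sku=L24: stock < 234 OR supplier = 'Soylent' → 7
sku=L27: stock < 234 OR supplier = 'Soylent' → 7
sku=L51: stock < 234 OR supplier = 'Soylent' → 7
sku=L57: stock < 276 OR rating <= 3 → 31
sku=L79: stock < 234 OR supplier = 'Soylent' → 7
sku=L86: stock < 234 OR supplier = 'Soylent' → 7
sku=L92: stock < 276 OR rating <= 3 → 31
sku=L94: stock < 234 OR supplier = 'Soylent' → 7

31, 7, 7, 7, 7, 7, 31, 7, 7, 31, 7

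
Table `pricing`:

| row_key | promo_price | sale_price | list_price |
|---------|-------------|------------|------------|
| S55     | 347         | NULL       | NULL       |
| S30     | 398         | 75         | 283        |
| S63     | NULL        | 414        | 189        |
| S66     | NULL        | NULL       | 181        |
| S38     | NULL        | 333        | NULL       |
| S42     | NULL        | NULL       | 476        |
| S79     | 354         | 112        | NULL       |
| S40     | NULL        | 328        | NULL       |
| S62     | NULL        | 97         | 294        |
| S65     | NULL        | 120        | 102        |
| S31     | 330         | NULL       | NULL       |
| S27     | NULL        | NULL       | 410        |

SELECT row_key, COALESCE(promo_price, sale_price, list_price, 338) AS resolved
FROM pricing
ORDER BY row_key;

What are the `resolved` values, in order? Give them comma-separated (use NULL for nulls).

410, 398, 330, 333, 328, 476, 347, 97, 414, 120, 181, 354

row_key=S27: promo_price=NULL, sale_price=NULL, list_price=410 → 410
row_key=S30: promo_price=398 → 398
row_key=S31: promo_price=330 → 330
row_key=S38: promo_price=NULL, sale_price=333 → 333
row_key=S40: promo_price=NULL, sale_price=328 → 328
row_key=S42: promo_price=NULL, sale_price=NULL, list_price=476 → 476
row_key=S55: promo_price=347 → 347
row_key=S62: promo_price=NULL, sale_price=97 → 97
row_key=S63: promo_price=NULL, sale_price=414 → 414
row_key=S65: promo_price=NULL, sale_price=120 → 120
row_key=S66: promo_price=NULL, sale_price=NULL, list_price=181 → 181
row_key=S79: promo_price=354 → 354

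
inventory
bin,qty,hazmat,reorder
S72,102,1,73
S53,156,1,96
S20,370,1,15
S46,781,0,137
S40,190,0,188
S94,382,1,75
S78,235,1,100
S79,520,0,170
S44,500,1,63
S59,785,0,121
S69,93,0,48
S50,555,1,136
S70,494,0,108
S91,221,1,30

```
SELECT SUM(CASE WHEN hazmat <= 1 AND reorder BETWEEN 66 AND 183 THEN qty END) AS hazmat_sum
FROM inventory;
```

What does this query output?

bin=S72: ✓ → 102
bin=S53: ✓ → 156
bin=S20: ✗
bin=S46: ✓ → 781
bin=S40: ✗
bin=S94: ✓ → 382
bin=S78: ✓ → 235
bin=S79: ✓ → 520
bin=S44: ✗
bin=S59: ✓ → 785
bin=S69: ✗
bin=S50: ✓ → 555
bin=S70: ✓ → 494
bin=S91: ✗
hazmat_sum = 102 + 156 + 781 + 382 + 235 + 520 + 785 + 555 + 494 = 4010

4010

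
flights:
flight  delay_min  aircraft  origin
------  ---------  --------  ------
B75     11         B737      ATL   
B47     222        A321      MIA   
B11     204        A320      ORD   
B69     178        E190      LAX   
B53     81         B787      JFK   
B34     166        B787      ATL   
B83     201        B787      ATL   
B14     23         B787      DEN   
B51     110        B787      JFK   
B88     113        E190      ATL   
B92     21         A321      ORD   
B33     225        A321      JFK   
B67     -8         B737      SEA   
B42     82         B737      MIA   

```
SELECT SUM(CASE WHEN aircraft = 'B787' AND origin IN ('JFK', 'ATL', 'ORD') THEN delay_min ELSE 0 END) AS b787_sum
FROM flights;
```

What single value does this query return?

558

flight=B75: ✗
flight=B47: ✗
flight=B11: ✗
flight=B69: ✗
flight=B53: ✓ → 81
flight=B34: ✓ → 166
flight=B83: ✓ → 201
flight=B14: ✗
flight=B51: ✓ → 110
flight=B88: ✗
flight=B92: ✗
flight=B33: ✗
flight=B67: ✗
flight=B42: ✗
b787_sum = 81 + 166 + 201 + 110 = 558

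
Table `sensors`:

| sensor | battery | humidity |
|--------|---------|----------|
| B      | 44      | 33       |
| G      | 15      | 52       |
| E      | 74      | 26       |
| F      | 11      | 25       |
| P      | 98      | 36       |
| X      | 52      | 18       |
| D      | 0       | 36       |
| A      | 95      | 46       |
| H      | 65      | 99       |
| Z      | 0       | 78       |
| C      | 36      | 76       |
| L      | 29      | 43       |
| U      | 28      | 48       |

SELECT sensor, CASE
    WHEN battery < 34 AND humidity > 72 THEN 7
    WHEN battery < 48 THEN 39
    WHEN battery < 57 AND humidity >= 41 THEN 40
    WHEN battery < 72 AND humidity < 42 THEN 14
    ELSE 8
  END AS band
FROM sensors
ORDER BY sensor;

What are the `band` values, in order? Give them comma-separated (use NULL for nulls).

8, 39, 39, 39, 8, 39, 39, 8, 39, 8, 39, 14, 7

sensor=A: ELSE → 8
sensor=B: battery < 48 → 39
sensor=C: battery < 48 → 39
sensor=D: battery < 48 → 39
sensor=E: ELSE → 8
sensor=F: battery < 48 → 39
sensor=G: battery < 48 → 39
sensor=H: ELSE → 8
sensor=L: battery < 48 → 39
sensor=P: ELSE → 8
sensor=U: battery < 48 → 39
sensor=X: battery < 72 AND humidity < 42 → 14
sensor=Z: battery < 34 AND humidity > 72 → 7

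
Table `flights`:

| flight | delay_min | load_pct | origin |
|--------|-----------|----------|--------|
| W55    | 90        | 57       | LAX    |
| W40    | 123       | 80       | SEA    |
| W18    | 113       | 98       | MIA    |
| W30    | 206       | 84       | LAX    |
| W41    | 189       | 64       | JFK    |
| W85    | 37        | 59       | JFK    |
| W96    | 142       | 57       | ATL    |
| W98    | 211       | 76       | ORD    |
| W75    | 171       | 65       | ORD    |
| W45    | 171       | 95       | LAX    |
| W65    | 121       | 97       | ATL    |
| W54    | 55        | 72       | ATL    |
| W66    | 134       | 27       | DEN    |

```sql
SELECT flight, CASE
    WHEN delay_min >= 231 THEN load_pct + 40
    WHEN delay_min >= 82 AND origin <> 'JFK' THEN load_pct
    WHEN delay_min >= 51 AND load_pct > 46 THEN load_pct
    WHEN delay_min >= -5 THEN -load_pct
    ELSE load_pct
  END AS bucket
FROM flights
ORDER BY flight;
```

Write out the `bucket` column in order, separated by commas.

98, 84, 80, 64, 95, 72, 57, 97, 27, 65, -59, 57, 76

flight=W18: delay_min >= 82 AND origin <> 'JFK' → 98
flight=W30: delay_min >= 82 AND origin <> 'JFK' → 84
flight=W40: delay_min >= 82 AND origin <> 'JFK' → 80
flight=W41: delay_min >= 51 AND load_pct > 46 → 64
flight=W45: delay_min >= 82 AND origin <> 'JFK' → 95
flight=W54: delay_min >= 51 AND load_pct > 46 → 72
flight=W55: delay_min >= 82 AND origin <> 'JFK' → 57
flight=W65: delay_min >= 82 AND origin <> 'JFK' → 97
flight=W66: delay_min >= 82 AND origin <> 'JFK' → 27
flight=W75: delay_min >= 82 AND origin <> 'JFK' → 65
flight=W85: delay_min >= -5 → -59
flight=W96: delay_min >= 82 AND origin <> 'JFK' → 57
flight=W98: delay_min >= 82 AND origin <> 'JFK' → 76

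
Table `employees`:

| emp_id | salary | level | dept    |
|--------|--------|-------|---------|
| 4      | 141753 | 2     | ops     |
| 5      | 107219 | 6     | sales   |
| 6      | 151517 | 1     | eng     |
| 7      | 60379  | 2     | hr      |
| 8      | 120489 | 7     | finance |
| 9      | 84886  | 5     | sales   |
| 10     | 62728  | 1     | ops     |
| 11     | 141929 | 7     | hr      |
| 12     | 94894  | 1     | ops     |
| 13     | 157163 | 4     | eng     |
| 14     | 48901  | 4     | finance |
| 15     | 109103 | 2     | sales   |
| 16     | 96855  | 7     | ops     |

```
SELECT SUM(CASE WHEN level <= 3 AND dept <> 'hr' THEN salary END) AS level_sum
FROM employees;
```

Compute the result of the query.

559995

emp_id=4: ✓ → 141753
emp_id=5: ✗
emp_id=6: ✓ → 151517
emp_id=7: ✗
emp_id=8: ✗
emp_id=9: ✗
emp_id=10: ✓ → 62728
emp_id=11: ✗
emp_id=12: ✓ → 94894
emp_id=13: ✗
emp_id=14: ✗
emp_id=15: ✓ → 109103
emp_id=16: ✗
level_sum = 141753 + 151517 + 62728 + 94894 + 109103 = 559995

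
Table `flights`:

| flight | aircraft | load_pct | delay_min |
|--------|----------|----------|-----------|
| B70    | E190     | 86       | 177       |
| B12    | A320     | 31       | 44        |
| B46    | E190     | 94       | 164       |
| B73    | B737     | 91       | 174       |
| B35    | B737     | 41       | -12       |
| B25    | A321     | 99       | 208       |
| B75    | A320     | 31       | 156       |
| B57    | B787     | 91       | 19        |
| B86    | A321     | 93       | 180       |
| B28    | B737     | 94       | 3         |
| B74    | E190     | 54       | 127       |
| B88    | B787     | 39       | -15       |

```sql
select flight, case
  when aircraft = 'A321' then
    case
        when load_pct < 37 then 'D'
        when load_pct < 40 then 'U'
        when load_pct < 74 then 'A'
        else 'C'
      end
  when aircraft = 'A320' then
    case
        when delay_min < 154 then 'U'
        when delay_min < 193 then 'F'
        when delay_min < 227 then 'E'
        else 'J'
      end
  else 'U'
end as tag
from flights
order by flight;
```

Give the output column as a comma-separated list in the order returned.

U, C, U, U, U, U, U, U, U, F, C, U

flight=B12: aircraft='A320' → inner[delay_min < 154] → U
flight=B25: aircraft='A321' → inner[ELSE] → C
flight=B28: aircraft='B737' → outer ELSE → U
flight=B35: aircraft='B737' → outer ELSE → U
flight=B46: aircraft='E190' → outer ELSE → U
flight=B57: aircraft='B787' → outer ELSE → U
flight=B70: aircraft='E190' → outer ELSE → U
flight=B73: aircraft='B737' → outer ELSE → U
flight=B74: aircraft='E190' → outer ELSE → U
flight=B75: aircraft='A320' → inner[delay_min < 193] → F
flight=B86: aircraft='A321' → inner[ELSE] → C
flight=B88: aircraft='B787' → outer ELSE → U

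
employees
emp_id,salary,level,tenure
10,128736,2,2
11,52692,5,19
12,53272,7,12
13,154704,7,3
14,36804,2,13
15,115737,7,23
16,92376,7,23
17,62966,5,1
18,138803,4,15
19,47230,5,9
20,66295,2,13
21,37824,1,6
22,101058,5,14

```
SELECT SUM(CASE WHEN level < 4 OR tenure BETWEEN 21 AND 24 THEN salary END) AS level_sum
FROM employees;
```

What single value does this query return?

477772

emp_id=10: ✓ → 128736
emp_id=11: ✗
emp_id=12: ✗
emp_id=13: ✗
emp_id=14: ✓ → 36804
emp_id=15: ✓ → 115737
emp_id=16: ✓ → 92376
emp_id=17: ✗
emp_id=18: ✗
emp_id=19: ✗
emp_id=20: ✓ → 66295
emp_id=21: ✓ → 37824
emp_id=22: ✗
level_sum = 128736 + 36804 + 115737 + 92376 + 66295 + 37824 = 477772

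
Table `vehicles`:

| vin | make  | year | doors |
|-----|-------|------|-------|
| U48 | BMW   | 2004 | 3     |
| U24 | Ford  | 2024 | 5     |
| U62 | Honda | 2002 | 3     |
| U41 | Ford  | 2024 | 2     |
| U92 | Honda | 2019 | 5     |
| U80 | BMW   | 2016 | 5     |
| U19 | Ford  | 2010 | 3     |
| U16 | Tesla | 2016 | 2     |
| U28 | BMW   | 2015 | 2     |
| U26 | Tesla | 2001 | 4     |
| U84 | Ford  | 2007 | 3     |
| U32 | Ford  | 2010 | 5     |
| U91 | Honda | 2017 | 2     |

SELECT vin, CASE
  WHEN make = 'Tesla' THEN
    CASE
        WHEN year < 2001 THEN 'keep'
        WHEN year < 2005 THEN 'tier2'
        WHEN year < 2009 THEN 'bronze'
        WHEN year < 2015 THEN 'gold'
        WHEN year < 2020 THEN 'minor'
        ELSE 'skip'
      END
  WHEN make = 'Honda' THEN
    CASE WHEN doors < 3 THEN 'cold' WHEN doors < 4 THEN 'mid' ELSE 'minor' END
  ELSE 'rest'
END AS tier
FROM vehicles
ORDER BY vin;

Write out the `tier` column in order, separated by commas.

minor, rest, rest, tier2, rest, rest, rest, rest, mid, rest, rest, cold, minor

vin=U16: make='Tesla' → inner[year < 2020] → minor
vin=U19: make='Ford' → outer ELSE → rest
vin=U24: make='Ford' → outer ELSE → rest
vin=U26: make='Tesla' → inner[year < 2005] → tier2
vin=U28: make='BMW' → outer ELSE → rest
vin=U32: make='Ford' → outer ELSE → rest
vin=U41: make='Ford' → outer ELSE → rest
vin=U48: make='BMW' → outer ELSE → rest
vin=U62: make='Honda' → inner[doors < 4] → mid
vin=U80: make='BMW' → outer ELSE → rest
vin=U84: make='Ford' → outer ELSE → rest
vin=U91: make='Honda' → inner[doors < 3] → cold
vin=U92: make='Honda' → inner[ELSE] → minor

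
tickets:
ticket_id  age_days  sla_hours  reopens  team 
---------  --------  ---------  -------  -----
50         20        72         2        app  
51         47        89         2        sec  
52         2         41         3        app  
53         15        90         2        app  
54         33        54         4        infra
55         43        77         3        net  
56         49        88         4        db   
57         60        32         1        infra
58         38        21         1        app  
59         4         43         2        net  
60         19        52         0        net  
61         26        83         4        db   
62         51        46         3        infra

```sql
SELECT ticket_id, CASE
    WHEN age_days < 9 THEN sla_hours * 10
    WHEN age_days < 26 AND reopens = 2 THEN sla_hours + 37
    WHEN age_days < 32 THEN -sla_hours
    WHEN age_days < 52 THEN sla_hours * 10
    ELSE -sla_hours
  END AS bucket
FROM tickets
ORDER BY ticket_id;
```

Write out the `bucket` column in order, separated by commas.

109, 890, 410, 127, 540, 770, 880, -32, 210, 430, -52, -83, 460

ticket_id=50: age_days < 26 AND reopens = 2 → 109
ticket_id=51: age_days < 52 → 890
ticket_id=52: age_days < 9 → 410
ticket_id=53: age_days < 26 AND reopens = 2 → 127
ticket_id=54: age_days < 52 → 540
ticket_id=55: age_days < 52 → 770
ticket_id=56: age_days < 52 → 880
ticket_id=57: ELSE → -32
ticket_id=58: age_days < 52 → 210
ticket_id=59: age_days < 9 → 430
ticket_id=60: age_days < 32 → -52
ticket_id=61: age_days < 32 → -83
ticket_id=62: age_days < 52 → 460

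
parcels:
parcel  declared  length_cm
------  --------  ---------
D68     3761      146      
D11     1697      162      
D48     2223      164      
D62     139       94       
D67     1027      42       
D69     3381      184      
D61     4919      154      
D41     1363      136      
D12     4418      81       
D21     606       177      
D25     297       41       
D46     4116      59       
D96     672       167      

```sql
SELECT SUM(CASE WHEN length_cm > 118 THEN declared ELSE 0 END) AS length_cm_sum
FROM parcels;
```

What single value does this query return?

parcel=D68: ✓ → 3761
parcel=D11: ✓ → 1697
parcel=D48: ✓ → 2223
parcel=D62: ✗
parcel=D67: ✗
parcel=D69: ✓ → 3381
parcel=D61: ✓ → 4919
parcel=D41: ✓ → 1363
parcel=D12: ✗
parcel=D21: ✓ → 606
parcel=D25: ✗
parcel=D46: ✗
parcel=D96: ✓ → 672
length_cm_sum = 3761 + 1697 + 2223 + 3381 + 4919 + 1363 + 606 + 672 = 18622

18622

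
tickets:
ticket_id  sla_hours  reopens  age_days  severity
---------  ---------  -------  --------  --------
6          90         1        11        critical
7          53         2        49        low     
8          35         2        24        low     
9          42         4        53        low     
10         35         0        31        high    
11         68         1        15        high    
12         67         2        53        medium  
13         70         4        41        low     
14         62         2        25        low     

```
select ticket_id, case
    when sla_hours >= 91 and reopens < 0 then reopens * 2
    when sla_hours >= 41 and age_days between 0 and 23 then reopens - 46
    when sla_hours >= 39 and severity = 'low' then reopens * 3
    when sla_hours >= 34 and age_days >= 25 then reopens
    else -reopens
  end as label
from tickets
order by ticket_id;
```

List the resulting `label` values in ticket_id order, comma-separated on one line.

ticket_id=6: sla_hours >= 41 and age_days between 0 and 23 → -45
ticket_id=7: sla_hours >= 39 and severity = 'low' → 6
ticket_id=8: ELSE → -2
ticket_id=9: sla_hours >= 39 and severity = 'low' → 12
ticket_id=10: sla_hours >= 34 and age_days >= 25 → 0
ticket_id=11: sla_hours >= 41 and age_days between 0 and 23 → -45
ticket_id=12: sla_hours >= 34 and age_days >= 25 → 2
ticket_id=13: sla_hours >= 39 and severity = 'low' → 12
ticket_id=14: sla_hours >= 39 and severity = 'low' → 6

-45, 6, -2, 12, 0, -45, 2, 12, 6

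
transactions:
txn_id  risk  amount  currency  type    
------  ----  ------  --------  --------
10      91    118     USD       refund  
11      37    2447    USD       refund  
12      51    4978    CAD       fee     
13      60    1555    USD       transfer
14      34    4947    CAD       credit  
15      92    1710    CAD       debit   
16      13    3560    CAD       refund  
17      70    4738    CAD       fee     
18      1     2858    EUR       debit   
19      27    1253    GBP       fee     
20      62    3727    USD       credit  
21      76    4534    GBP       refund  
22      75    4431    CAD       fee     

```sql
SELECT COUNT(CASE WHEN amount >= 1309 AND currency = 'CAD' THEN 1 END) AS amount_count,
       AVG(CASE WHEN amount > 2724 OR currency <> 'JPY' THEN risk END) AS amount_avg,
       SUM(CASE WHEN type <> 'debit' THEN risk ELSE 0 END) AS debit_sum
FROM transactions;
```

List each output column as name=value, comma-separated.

amount_count=6, amount_avg=53, debit_sum=596

[amount_count: amount >= 1309 AND currency = 'CAD']
txn_id=10: ✗
txn_id=11: ✗
txn_id=12: ✓ → 1
txn_id=13: ✗
txn_id=14: ✓ → 1
txn_id=15: ✓ → 1
txn_id=16: ✓ → 1
txn_id=17: ✓ → 1
txn_id=18: ✗
txn_id=19: ✗
txn_id=20: ✗
txn_id=21: ✗
txn_id=22: ✓ → 1
amount_count = COUNT(1, 1, 1, 1, 1, 1) = 6
—
[amount_avg: amount > 2724 OR currency <> 'JPY']
txn_id=10: ✓ → 91
txn_id=11: ✓ → 37
txn_id=12: ✓ → 51
txn_id=13: ✓ → 60
txn_id=14: ✓ → 34
txn_id=15: ✓ → 92
txn_id=16: ✓ → 13
txn_id=17: ✓ → 70
txn_id=18: ✓ → 1
txn_id=19: ✓ → 27
txn_id=20: ✓ → 62
txn_id=21: ✓ → 76
txn_id=22: ✓ → 75
amount_avg = (91 + 37 + 51 + 60 + 34 + 92 + 13 + 70 + 1 + 27 + 62 + 76 + 75) / 13 = 53
—
[debit_sum: type <> 'debit']
txn_id=10: ✓ → 91
txn_id=11: ✓ → 37
txn_id=12: ✓ → 51
txn_id=13: ✓ → 60
txn_id=14: ✓ → 34
txn_id=15: ✗
txn_id=16: ✓ → 13
txn_id=17: ✓ → 70
txn_id=18: ✗
txn_id=19: ✓ → 27
txn_id=20: ✓ → 62
txn_id=21: ✓ → 76
txn_id=22: ✓ → 75
debit_sum = 91 + 37 + 51 + 60 + 34 + 13 + 70 + 27 + 62 + 76 + 75 = 596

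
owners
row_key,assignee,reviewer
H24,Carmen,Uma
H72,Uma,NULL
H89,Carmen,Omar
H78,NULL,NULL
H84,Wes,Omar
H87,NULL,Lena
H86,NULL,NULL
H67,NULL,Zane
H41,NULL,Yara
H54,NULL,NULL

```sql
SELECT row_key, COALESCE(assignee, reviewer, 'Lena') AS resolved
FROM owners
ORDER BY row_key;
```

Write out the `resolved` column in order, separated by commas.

Carmen, Yara, Lena, Zane, Uma, Lena, Wes, Lena, Lena, Carmen

row_key=H24: assignee=Carmen → Carmen
row_key=H41: assignee=NULL, reviewer=Yara → Yara
row_key=H54: assignee=NULL, reviewer=NULL, → literal Lena → Lena
row_key=H67: assignee=NULL, reviewer=Zane → Zane
row_key=H72: assignee=Uma → Uma
row_key=H78: assignee=NULL, reviewer=NULL, → literal Lena → Lena
row_key=H84: assignee=Wes → Wes
row_key=H86: assignee=NULL, reviewer=NULL, → literal Lena → Lena
row_key=H87: assignee=NULL, reviewer=Lena → Lena
row_key=H89: assignee=Carmen → Carmen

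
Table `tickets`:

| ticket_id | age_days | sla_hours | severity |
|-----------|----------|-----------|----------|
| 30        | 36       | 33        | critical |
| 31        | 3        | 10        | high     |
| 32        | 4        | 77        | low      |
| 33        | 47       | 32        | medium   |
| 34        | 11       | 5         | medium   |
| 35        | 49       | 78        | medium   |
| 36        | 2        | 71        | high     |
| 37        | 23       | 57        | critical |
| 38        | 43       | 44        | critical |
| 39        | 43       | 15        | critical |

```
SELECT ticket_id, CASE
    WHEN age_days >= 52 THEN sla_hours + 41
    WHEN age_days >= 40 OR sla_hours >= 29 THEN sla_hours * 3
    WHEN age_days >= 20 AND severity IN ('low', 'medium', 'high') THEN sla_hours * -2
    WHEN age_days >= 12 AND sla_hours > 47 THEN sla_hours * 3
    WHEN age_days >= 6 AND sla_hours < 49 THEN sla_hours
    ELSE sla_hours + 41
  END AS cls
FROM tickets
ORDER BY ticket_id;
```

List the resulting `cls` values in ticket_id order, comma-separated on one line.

99, 51, 231, 96, 5, 234, 213, 171, 132, 45

ticket_id=30: age_days >= 40 OR sla_hours >= 29 → 99
ticket_id=31: ELSE → 51
ticket_id=32: age_days >= 40 OR sla_hours >= 29 → 231
ticket_id=33: age_days >= 40 OR sla_hours >= 29 → 96
ticket_id=34: age_days >= 6 AND sla_hours < 49 → 5
ticket_id=35: age_days >= 40 OR sla_hours >= 29 → 234
ticket_id=36: age_days >= 40 OR sla_hours >= 29 → 213
ticket_id=37: age_days >= 40 OR sla_hours >= 29 → 171
ticket_id=38: age_days >= 40 OR sla_hours >= 29 → 132
ticket_id=39: age_days >= 40 OR sla_hours >= 29 → 45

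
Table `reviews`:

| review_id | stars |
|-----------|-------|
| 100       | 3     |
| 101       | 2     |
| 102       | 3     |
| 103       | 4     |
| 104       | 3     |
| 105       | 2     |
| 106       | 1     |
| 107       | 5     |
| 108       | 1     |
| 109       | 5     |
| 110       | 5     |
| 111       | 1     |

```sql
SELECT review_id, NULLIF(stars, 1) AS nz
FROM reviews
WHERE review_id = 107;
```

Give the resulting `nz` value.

5

review_id = 107: stars=5.
stars=5 vs 1: differ → 5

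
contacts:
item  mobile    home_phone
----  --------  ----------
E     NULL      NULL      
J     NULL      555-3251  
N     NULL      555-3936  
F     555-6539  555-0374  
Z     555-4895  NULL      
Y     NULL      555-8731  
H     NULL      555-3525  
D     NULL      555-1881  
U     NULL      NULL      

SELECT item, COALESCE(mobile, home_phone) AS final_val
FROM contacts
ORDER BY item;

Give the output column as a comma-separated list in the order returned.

item=D: mobile=NULL, home_phone=555-1881 → 555-1881
item=E: mobile=NULL, home_phone=NULL (all NULL) → NULL
item=F: mobile=555-6539 → 555-6539
item=H: mobile=NULL, home_phone=555-3525 → 555-3525
item=J: mobile=NULL, home_phone=555-3251 → 555-3251
item=N: mobile=NULL, home_phone=555-3936 → 555-3936
item=U: mobile=NULL, home_phone=NULL (all NULL) → NULL
item=Y: mobile=NULL, home_phone=555-8731 → 555-8731
item=Z: mobile=555-4895 → 555-4895

555-1881, NULL, 555-6539, 555-3525, 555-3251, 555-3936, NULL, 555-8731, 555-4895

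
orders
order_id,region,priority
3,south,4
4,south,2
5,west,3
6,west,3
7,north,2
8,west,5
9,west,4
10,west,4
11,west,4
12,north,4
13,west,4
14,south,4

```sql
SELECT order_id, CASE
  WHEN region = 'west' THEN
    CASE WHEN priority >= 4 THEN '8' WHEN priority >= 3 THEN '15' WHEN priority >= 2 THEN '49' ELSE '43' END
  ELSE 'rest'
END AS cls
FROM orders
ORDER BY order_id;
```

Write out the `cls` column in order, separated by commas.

rest, rest, 15, 15, rest, 8, 8, 8, 8, rest, 8, rest

order_id=3: region='south' → outer ELSE → rest
order_id=4: region='south' → outer ELSE → rest
order_id=5: region='west' → inner[priority >= 3] → 15
order_id=6: region='west' → inner[priority >= 3] → 15
order_id=7: region='north' → outer ELSE → rest
order_id=8: region='west' → inner[priority >= 4] → 8
order_id=9: region='west' → inner[priority >= 4] → 8
order_id=10: region='west' → inner[priority >= 4] → 8
order_id=11: region='west' → inner[priority >= 4] → 8
order_id=12: region='north' → outer ELSE → rest
order_id=13: region='west' → inner[priority >= 4] → 8
order_id=14: region='south' → outer ELSE → rest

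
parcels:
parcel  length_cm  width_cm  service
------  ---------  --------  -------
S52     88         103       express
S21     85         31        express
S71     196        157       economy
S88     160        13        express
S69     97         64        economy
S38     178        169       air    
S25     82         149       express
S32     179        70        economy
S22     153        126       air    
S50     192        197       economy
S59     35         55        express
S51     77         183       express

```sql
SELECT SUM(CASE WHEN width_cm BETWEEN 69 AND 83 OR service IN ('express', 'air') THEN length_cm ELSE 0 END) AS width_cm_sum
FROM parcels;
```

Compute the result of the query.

parcel=S52: ✓ → 88
parcel=S21: ✓ → 85
parcel=S71: ✗
parcel=S88: ✓ → 160
parcel=S69: ✗
parcel=S38: ✓ → 178
parcel=S25: ✓ → 82
parcel=S32: ✓ → 179
parcel=S22: ✓ → 153
parcel=S50: ✗
parcel=S59: ✓ → 35
parcel=S51: ✓ → 77
width_cm_sum = 88 + 85 + 160 + 178 + 82 + 179 + 153 + 35 + 77 = 1037

1037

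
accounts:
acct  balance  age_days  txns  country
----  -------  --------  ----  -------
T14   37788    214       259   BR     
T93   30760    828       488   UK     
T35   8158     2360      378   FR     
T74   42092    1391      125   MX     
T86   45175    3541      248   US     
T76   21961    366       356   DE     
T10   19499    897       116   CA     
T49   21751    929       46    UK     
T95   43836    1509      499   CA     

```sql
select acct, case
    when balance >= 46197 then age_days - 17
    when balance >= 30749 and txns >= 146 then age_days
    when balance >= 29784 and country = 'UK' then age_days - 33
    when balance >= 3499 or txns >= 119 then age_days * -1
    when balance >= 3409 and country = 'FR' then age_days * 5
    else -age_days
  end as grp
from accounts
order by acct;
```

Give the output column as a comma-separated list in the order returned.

-897, 214, -2360, -929, -1391, -366, 3541, 828, 1509

acct=T10: balance >= 3499 or txns >= 119 → -897
acct=T14: balance >= 30749 and txns >= 146 → 214
acct=T35: balance >= 3499 or txns >= 119 → -2360
acct=T49: balance >= 3499 or txns >= 119 → -929
acct=T74: balance >= 3499 or txns >= 119 → -1391
acct=T76: balance >= 3499 or txns >= 119 → -366
acct=T86: balance >= 30749 and txns >= 146 → 3541
acct=T93: balance >= 30749 and txns >= 146 → 828
acct=T95: balance >= 30749 and txns >= 146 → 1509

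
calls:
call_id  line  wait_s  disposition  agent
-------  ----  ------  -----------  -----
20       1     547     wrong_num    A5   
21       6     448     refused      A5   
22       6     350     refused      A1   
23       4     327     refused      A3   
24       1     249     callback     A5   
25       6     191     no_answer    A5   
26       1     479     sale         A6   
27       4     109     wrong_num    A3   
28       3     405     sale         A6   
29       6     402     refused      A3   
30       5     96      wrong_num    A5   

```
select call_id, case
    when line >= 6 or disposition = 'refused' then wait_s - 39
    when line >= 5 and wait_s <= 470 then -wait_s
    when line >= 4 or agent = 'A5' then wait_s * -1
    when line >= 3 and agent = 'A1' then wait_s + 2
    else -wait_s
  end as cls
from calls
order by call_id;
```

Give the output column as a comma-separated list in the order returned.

call_id=20: line >= 4 or agent = 'A5' → -547
call_id=21: line >= 6 or disposition = 'refused' → 409
call_id=22: line >= 6 or disposition = 'refused' → 311
call_id=23: line >= 6 or disposition = 'refused' → 288
call_id=24: line >= 4 or agent = 'A5' → -249
call_id=25: line >= 6 or disposition = 'refused' → 152
call_id=26: ELSE → -479
call_id=27: line >= 4 or agent = 'A5' → -109
call_id=28: ELSE → -405
call_id=29: line >= 6 or disposition = 'refused' → 363
call_id=30: line >= 5 and wait_s <= 470 → -96

-547, 409, 311, 288, -249, 152, -479, -109, -405, 363, -96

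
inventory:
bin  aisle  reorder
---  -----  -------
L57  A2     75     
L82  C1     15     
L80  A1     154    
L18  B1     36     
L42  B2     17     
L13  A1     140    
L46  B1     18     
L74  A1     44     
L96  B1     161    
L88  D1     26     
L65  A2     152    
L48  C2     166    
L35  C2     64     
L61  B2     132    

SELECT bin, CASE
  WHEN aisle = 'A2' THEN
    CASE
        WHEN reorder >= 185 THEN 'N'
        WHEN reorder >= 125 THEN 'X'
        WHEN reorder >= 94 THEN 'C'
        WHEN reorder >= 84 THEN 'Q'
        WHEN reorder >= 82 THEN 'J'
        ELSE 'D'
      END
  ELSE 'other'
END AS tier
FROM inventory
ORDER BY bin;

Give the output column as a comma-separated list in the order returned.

other, other, other, other, other, other, D, other, X, other, other, other, other, other

bin=L13: aisle='A1' → outer ELSE → other
bin=L18: aisle='B1' → outer ELSE → other
bin=L35: aisle='C2' → outer ELSE → other
bin=L42: aisle='B2' → outer ELSE → other
bin=L46: aisle='B1' → outer ELSE → other
bin=L48: aisle='C2' → outer ELSE → other
bin=L57: aisle='A2' → inner[ELSE] → D
bin=L61: aisle='B2' → outer ELSE → other
bin=L65: aisle='A2' → inner[reorder >= 125] → X
bin=L74: aisle='A1' → outer ELSE → other
bin=L80: aisle='A1' → outer ELSE → other
bin=L82: aisle='C1' → outer ELSE → other
bin=L88: aisle='D1' → outer ELSE → other
bin=L96: aisle='B1' → outer ELSE → other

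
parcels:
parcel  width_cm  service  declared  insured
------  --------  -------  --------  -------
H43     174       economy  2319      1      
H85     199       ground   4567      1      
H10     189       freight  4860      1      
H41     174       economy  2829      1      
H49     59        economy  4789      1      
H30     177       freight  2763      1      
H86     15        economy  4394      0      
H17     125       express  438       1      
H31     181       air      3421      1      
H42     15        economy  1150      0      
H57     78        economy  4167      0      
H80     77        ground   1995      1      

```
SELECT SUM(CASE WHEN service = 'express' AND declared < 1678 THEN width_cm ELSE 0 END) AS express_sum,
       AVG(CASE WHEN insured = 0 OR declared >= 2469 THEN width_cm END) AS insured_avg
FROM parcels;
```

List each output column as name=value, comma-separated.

express_sum=125, insured_avg=120.7777777778

[express_sum: service = 'express' AND declared < 1678]
parcel=H43: ✗
parcel=H85: ✗
parcel=H10: ✗
parcel=H41: ✗
parcel=H49: ✗
parcel=H30: ✗
parcel=H86: ✗
parcel=H17: ✓ → 125
parcel=H31: ✗
parcel=H42: ✗
parcel=H57: ✗
parcel=H80: ✗
express_sum = 125
—
[insured_avg: insured = 0 OR declared >= 2469]
parcel=H43: ✗
parcel=H85: ✓ → 199
parcel=H10: ✓ → 189
parcel=H41: ✓ → 174
parcel=H49: ✓ → 59
parcel=H30: ✓ → 177
parcel=H86: ✓ → 15
parcel=H17: ✗
parcel=H31: ✓ → 181
parcel=H42: ✓ → 15
parcel=H57: ✓ → 78
parcel=H80: ✗
insured_avg = (199 + 189 + 174 + 59 + 177 + 15 + 181 + 15 + 78) / 9 = 120.7777777778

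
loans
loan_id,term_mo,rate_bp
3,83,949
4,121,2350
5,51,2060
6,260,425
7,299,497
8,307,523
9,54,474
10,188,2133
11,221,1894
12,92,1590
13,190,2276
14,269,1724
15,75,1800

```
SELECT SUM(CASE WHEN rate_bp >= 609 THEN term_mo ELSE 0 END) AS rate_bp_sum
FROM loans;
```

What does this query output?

1290

loan_id=3: ✓ → 83
loan_id=4: ✓ → 121
loan_id=5: ✓ → 51
loan_id=6: ✗
loan_id=7: ✗
loan_id=8: ✗
loan_id=9: ✗
loan_id=10: ✓ → 188
loan_id=11: ✓ → 221
loan_id=12: ✓ → 92
loan_id=13: ✓ → 190
loan_id=14: ✓ → 269
loan_id=15: ✓ → 75
rate_bp_sum = 83 + 121 + 51 + 188 + 221 + 92 + 190 + 269 + 75 = 1290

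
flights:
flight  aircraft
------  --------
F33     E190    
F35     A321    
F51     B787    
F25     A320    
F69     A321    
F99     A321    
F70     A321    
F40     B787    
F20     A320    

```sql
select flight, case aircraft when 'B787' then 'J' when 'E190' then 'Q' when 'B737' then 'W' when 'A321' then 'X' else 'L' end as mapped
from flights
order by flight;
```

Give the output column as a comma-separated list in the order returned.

L, L, Q, X, J, J, X, X, X

flight=F20: ELSE → L
flight=F25: ELSE → L
flight=F33: aircraft='E190' → Q
flight=F35: aircraft='A321' → X
flight=F40: aircraft='B787' → J
flight=F51: aircraft='B787' → J
flight=F69: aircraft='A321' → X
flight=F70: aircraft='A321' → X
flight=F99: aircraft='A321' → X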